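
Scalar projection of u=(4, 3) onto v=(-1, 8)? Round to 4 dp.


u.v = 20, |v| = sqrt(65) = 8.0623
Scalar projection = u.v / |v| = 20 / sqrt(65) = 2.4807

2.4807


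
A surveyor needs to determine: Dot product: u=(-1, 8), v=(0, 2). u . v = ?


u . v = u_x*v_x + u_y*v_y = (-1)*0 + 8*2
= 0 + 16 = 16

16


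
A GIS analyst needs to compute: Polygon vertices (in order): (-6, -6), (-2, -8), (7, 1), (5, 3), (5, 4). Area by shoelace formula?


Shoelace sum: ((-6)*(-8) - (-2)*(-6)) + ((-2)*1 - 7*(-8)) + (7*3 - 5*1) + (5*4 - 5*3) + (5*(-6) - (-6)*4)
= 105
Area = |105|/2 = 52.5

52.5


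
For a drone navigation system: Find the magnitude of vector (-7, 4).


|u| = sqrt((-7)^2 + 4^2) = sqrt(65) = 8.0623

8.0623


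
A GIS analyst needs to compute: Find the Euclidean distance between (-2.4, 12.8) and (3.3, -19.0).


dx=5.7, dy=-31.8
d^2 = 5.7^2 + (-31.8)^2 = 1043.73
d = sqrt(1043.73) = 32.3068

32.3068


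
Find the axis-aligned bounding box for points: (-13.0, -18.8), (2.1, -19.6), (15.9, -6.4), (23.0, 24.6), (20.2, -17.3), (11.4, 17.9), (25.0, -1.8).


x range: [-13, 25]
y range: [-19.6, 24.6]
Bounding box: (-13,-19.6) to (25,24.6)

(-13,-19.6) to (25,24.6)


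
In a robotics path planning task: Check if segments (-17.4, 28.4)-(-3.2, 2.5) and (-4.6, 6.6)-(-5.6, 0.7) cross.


Cross products: d1=-97.32, d2=12.36, d3=21.96, d4=-87.72
d1*d2 < 0 and d3*d4 < 0? yes

Yes, they intersect


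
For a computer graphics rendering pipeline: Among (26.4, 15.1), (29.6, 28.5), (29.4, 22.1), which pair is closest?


d(P0,P1) = 13.7768, d(P0,P2) = 7.6158, d(P1,P2) = 6.4031
Closest: P1 and P2

Closest pair: (29.6, 28.5) and (29.4, 22.1), distance = 6.4031


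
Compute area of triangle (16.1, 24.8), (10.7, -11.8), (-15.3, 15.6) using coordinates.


Area = |x_A(y_B-y_C) + x_B(y_C-y_A) + x_C(y_A-y_B)|/2
= |(-441.14) + (-98.44) + (-559.98)|/2
= 1099.56/2 = 549.78

549.78


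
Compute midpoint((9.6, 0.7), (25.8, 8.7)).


M = ((9.6+25.8)/2, (0.7+8.7)/2)
= (17.7, 4.7)

(17.7, 4.7)


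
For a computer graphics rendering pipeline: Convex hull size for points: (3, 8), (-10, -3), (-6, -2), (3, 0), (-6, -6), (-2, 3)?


Convex hull vertices (CCW): (-10, -3), (-6, -6), (3, 0), (3, 8)
Count = 4

4


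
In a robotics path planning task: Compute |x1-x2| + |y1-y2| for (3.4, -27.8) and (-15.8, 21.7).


|3.4-(-15.8)| + |(-27.8)-21.7| = 19.2 + 49.5 = 68.7

68.7


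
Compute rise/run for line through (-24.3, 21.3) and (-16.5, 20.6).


slope = (y2-y1)/(x2-x1) = (20.6-21.3)/((-16.5)-(-24.3)) = (-0.7)/7.8 = -0.0897

-0.0897


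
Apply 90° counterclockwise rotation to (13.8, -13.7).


90° CCW: (x,y) -> (-y, x)
(13.8,-13.7) -> (13.7, 13.8)

(13.7, 13.8)


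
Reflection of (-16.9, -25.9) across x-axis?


Reflection over x-axis: (x,y) -> (x,-y)
(-16.9, -25.9) -> (-16.9, 25.9)

(-16.9, 25.9)


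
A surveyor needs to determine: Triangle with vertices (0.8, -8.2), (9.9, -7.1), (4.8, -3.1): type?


Side lengths squared: AB^2=84.02, BC^2=42.01, CA^2=42.01
Sorted: [42.01, 42.01, 84.02]
By sides: Isosceles, By angles: Right

Isosceles, Right


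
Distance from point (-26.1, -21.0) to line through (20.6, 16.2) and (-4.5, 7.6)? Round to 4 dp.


|cross product| = 532.1
|line direction| = sqrt(703.97) = 26.5324
Distance = 532.1/sqrt(703.97) = 20.0547

20.0547


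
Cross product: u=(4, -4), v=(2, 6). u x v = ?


u x v = u_x*v_y - u_y*v_x = 4*6 - (-4)*2
= 24 - (-8) = 32

32


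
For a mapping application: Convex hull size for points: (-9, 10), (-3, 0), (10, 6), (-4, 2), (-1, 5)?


Convex hull vertices (CCW): (-9, 10), (-3, 0), (10, 6)
Count = 3

3


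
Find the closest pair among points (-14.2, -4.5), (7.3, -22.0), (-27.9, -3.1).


d(P0,P1) = 27.7218, d(P0,P2) = 13.7713, d(P1,P2) = 39.9531
Closest: P0 and P2

Closest pair: (-14.2, -4.5) and (-27.9, -3.1), distance = 13.7713


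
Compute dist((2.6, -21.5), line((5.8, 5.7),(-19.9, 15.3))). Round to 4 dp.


|cross product| = 729.76
|line direction| = sqrt(752.65) = 27.4345
Distance = 729.76/sqrt(752.65) = 26.6001

26.6001


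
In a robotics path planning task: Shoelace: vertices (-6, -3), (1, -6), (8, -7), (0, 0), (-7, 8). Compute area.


Shoelace sum: ((-6)*(-6) - 1*(-3)) + (1*(-7) - 8*(-6)) + (8*0 - 0*(-7)) + (0*8 - (-7)*0) + ((-7)*(-3) - (-6)*8)
= 149
Area = |149|/2 = 74.5

74.5


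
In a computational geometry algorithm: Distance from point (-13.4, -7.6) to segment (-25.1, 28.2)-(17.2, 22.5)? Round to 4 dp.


Project P onto AB: t = 0.3837 (clamped to [0,1])
Closest point on segment: (-8.8706, 26.0131)
Distance: 33.9169

33.9169


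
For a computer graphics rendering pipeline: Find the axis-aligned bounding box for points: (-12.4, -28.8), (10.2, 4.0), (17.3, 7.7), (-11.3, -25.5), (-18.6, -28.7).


x range: [-18.6, 17.3]
y range: [-28.8, 7.7]
Bounding box: (-18.6,-28.8) to (17.3,7.7)

(-18.6,-28.8) to (17.3,7.7)


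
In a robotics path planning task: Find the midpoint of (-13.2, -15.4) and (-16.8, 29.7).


M = (((-13.2)+(-16.8))/2, ((-15.4)+29.7)/2)
= (-15, 7.15)

(-15, 7.15)


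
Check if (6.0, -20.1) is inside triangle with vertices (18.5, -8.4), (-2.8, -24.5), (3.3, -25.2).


Cross products: AB x AP = 47.96, BC x BP = 33, CA x CP = 32.16
All same sign? yes

Yes, inside


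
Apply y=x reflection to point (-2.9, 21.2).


Reflection over y=x: (x,y) -> (y,x)
(-2.9, 21.2) -> (21.2, -2.9)

(21.2, -2.9)


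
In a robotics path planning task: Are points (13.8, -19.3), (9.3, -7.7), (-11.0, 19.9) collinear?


Cross product: (9.3-13.8)*(19.9-(-19.3)) - ((-7.7)-(-19.3))*((-11)-13.8)
= 111.28

No, not collinear


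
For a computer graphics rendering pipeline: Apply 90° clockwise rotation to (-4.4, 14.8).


90° CW: (x,y) -> (y, -x)
(-4.4,14.8) -> (14.8, 4.4)

(14.8, 4.4)


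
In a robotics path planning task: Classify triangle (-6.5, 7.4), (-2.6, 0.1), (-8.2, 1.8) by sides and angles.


Side lengths squared: AB^2=68.5, BC^2=34.25, CA^2=34.25
Sorted: [34.25, 34.25, 68.5]
By sides: Isosceles, By angles: Right

Isosceles, Right


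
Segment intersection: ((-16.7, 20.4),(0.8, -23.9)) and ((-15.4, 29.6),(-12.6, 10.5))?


Cross products: d1=-50.59, d2=159.62, d3=218.59, d4=8.38
d1*d2 < 0 and d3*d4 < 0? no

No, they don't intersect


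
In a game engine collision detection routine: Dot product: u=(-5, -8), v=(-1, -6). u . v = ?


u . v = u_x*v_x + u_y*v_y = (-5)*(-1) + (-8)*(-6)
= 5 + 48 = 53

53


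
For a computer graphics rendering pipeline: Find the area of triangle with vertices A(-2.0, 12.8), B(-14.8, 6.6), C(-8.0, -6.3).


Area = |x_A(y_B-y_C) + x_B(y_C-y_A) + x_C(y_A-y_B)|/2
= |(-25.8) + 282.68 + (-49.6)|/2
= 207.28/2 = 103.64

103.64


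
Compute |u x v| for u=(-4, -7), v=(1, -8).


|u x v| = |(-4)*(-8) - (-7)*1|
= |32 - (-7)| = 39

39


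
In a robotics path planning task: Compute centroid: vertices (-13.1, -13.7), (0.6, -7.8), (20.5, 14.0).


Centroid = ((x_A+x_B+x_C)/3, (y_A+y_B+y_C)/3)
= (((-13.1)+0.6+20.5)/3, ((-13.7)+(-7.8)+14)/3)
= (2.6667, -2.5)

(2.6667, -2.5)


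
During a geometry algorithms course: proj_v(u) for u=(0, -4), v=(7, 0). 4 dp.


u.v = 0, |v| = sqrt(49) = 7
Scalar projection = u.v / |v| = 0 / sqrt(49) = 0

0


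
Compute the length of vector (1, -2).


|u| = sqrt(1^2 + (-2)^2) = sqrt(5) = 2.2361

2.2361


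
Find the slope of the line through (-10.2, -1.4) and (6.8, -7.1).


slope = (y2-y1)/(x2-x1) = ((-7.1)-(-1.4))/(6.8-(-10.2)) = (-5.7)/17 = -0.3353

-0.3353


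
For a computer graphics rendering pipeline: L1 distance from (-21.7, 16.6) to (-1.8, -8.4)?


|(-21.7)-(-1.8)| + |16.6-(-8.4)| = 19.9 + 25 = 44.9

44.9


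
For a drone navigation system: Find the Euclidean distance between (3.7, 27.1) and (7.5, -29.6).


dx=3.8, dy=-56.7
d^2 = 3.8^2 + (-56.7)^2 = 3229.33
d = sqrt(3229.33) = 56.8272

56.8272


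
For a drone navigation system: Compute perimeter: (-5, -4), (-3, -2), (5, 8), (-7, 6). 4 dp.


Sides: (-5, -4)->(-3, -2): sqrt(8) = 2.828427, (-3, -2)->(5, 8): sqrt(164) = 12.806248, (5, 8)->(-7, 6): sqrt(148) = 12.165525, (-7, 6)->(-5, -4): sqrt(104) = 10.198039
Sum = 37.998239
Perimeter = 37.9982

37.9982


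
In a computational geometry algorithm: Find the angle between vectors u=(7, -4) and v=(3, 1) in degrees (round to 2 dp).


u.v = 17, |u| = sqrt(65) = 8.0623, |v| = sqrt(10) = 3.1623
cos(theta) = u.v/(|u||v|) = 17/sqrt(650) = 0.666795
theta = acos(0.666795) = 48.18 degrees

48.18 degrees


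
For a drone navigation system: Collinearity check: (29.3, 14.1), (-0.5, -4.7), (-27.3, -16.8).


Cross product: ((-0.5)-29.3)*((-16.8)-14.1) - ((-4.7)-14.1)*((-27.3)-29.3)
= -143.26

No, not collinear


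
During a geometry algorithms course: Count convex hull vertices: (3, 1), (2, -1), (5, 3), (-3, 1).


Convex hull vertices (CCW): (-3, 1), (2, -1), (5, 3)
Count = 3

3


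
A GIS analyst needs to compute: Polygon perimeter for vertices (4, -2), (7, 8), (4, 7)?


Sides: (4, -2)->(7, 8): sqrt(109) = 10.440307, (7, 8)->(4, 7): sqrt(10) = 3.162278, (4, 7)->(4, -2): sqrt(81) = 9
Sum = 22.602585
Perimeter = 22.6026

22.6026


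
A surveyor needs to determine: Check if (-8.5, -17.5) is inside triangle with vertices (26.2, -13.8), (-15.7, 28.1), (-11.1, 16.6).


Cross products: AB x AP = 1608.96, BC x BP = -126.96, CA x CP = -1192.89
All same sign? no

No, outside


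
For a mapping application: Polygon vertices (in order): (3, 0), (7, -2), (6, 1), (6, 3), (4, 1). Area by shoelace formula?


Shoelace sum: (3*(-2) - 7*0) + (7*1 - 6*(-2)) + (6*3 - 6*1) + (6*1 - 4*3) + (4*0 - 3*1)
= 16
Area = |16|/2 = 8

8


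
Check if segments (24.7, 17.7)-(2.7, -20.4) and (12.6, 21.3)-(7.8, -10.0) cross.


Cross products: d1=396.01, d2=-109.71, d3=-540.21, d4=-34.49
d1*d2 < 0 and d3*d4 < 0? no

No, they don't intersect


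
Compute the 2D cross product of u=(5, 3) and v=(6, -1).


u x v = u_x*v_y - u_y*v_x = 5*(-1) - 3*6
= (-5) - 18 = -23

-23


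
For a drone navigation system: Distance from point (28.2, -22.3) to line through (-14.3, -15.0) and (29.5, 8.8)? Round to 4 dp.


|cross product| = 1331.24
|line direction| = sqrt(2484.88) = 49.8486
Distance = 1331.24/sqrt(2484.88) = 26.7057

26.7057


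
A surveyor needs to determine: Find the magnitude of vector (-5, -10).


|u| = sqrt((-5)^2 + (-10)^2) = sqrt(125) = 11.1803

11.1803


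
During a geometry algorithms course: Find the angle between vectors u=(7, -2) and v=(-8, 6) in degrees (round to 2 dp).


u.v = -68, |u| = sqrt(53) = 7.2801, |v| = sqrt(100) = 10
cos(theta) = u.v/(|u||v|) = -68/sqrt(5300) = -0.934052
theta = acos(-0.934052) = 159.08 degrees

159.08 degrees


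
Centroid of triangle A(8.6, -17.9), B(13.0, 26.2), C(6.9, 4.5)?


Centroid = ((x_A+x_B+x_C)/3, (y_A+y_B+y_C)/3)
= ((8.6+13+6.9)/3, ((-17.9)+26.2+4.5)/3)
= (9.5, 4.2667)

(9.5, 4.2667)


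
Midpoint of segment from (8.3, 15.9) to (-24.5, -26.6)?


M = ((8.3+(-24.5))/2, (15.9+(-26.6))/2)
= (-8.1, -5.35)

(-8.1, -5.35)


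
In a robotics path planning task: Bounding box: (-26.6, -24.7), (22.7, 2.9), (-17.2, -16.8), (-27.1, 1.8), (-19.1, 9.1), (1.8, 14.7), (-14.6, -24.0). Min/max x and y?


x range: [-27.1, 22.7]
y range: [-24.7, 14.7]
Bounding box: (-27.1,-24.7) to (22.7,14.7)

(-27.1,-24.7) to (22.7,14.7)


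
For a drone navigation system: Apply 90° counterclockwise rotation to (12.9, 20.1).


90° CCW: (x,y) -> (-y, x)
(12.9,20.1) -> (-20.1, 12.9)

(-20.1, 12.9)


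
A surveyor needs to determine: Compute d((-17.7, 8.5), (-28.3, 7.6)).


dx=-10.6, dy=-0.9
d^2 = (-10.6)^2 + (-0.9)^2 = 113.17
d = sqrt(113.17) = 10.6381

10.6381


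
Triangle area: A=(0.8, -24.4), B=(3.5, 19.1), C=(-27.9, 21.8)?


Area = |x_A(y_B-y_C) + x_B(y_C-y_A) + x_C(y_A-y_B)|/2
= |(-2.16) + 161.7 + 1213.65|/2
= 1373.19/2 = 686.595

686.595


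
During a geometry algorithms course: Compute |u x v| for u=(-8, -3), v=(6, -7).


|u x v| = |(-8)*(-7) - (-3)*6|
= |56 - (-18)| = 74

74


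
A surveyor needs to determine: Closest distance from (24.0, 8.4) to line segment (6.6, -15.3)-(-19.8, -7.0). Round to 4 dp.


Project P onto AB: t = 0 (clamped to [0,1])
Closest point on segment: (6.6, -15.3)
Distance: 29.4015

29.4015


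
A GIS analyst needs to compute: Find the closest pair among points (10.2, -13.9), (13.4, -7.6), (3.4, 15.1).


d(P0,P1) = 7.0661, d(P0,P2) = 29.7866, d(P1,P2) = 24.805
Closest: P0 and P1

Closest pair: (10.2, -13.9) and (13.4, -7.6), distance = 7.0661


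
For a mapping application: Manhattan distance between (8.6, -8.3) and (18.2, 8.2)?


|8.6-18.2| + |(-8.3)-8.2| = 9.6 + 16.5 = 26.1

26.1


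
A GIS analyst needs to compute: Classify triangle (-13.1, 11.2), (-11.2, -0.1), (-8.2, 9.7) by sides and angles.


Side lengths squared: AB^2=131.3, BC^2=105.04, CA^2=26.26
Sorted: [26.26, 105.04, 131.3]
By sides: Scalene, By angles: Right

Scalene, Right


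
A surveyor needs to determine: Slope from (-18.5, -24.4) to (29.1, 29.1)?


slope = (y2-y1)/(x2-x1) = (29.1-(-24.4))/(29.1-(-18.5)) = 53.5/47.6 = 1.1239

1.1239


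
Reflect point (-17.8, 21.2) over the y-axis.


Reflection over y-axis: (x,y) -> (-x,y)
(-17.8, 21.2) -> (17.8, 21.2)

(17.8, 21.2)


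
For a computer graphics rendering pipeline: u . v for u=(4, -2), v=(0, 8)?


u . v = u_x*v_x + u_y*v_y = 4*0 + (-2)*8
= 0 + (-16) = -16

-16


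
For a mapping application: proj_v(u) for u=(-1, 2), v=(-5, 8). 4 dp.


u.v = 21, |v| = sqrt(89) = 9.434
Scalar projection = u.v / |v| = 21 / sqrt(89) = 2.226

2.226


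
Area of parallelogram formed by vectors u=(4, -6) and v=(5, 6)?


|u x v| = |4*6 - (-6)*5|
= |24 - (-30)| = 54

54


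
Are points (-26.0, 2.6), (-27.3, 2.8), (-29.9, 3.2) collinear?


Cross product: ((-27.3)-(-26))*(3.2-2.6) - (2.8-2.6)*((-29.9)-(-26))
= 0

Yes, collinear


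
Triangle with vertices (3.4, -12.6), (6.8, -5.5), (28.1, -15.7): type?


Side lengths squared: AB^2=61.97, BC^2=557.73, CA^2=619.7
Sorted: [61.97, 557.73, 619.7]
By sides: Scalene, By angles: Right

Scalene, Right


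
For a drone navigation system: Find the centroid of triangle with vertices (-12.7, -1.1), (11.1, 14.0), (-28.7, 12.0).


Centroid = ((x_A+x_B+x_C)/3, (y_A+y_B+y_C)/3)
= (((-12.7)+11.1+(-28.7))/3, ((-1.1)+14+12)/3)
= (-10.1, 8.3)

(-10.1, 8.3)


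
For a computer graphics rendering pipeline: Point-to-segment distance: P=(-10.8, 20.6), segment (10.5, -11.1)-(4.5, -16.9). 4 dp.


Project P onto AB: t = 0 (clamped to [0,1])
Closest point on segment: (10.5, -11.1)
Distance: 38.1914

38.1914


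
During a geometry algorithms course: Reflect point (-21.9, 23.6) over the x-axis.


Reflection over x-axis: (x,y) -> (x,-y)
(-21.9, 23.6) -> (-21.9, -23.6)

(-21.9, -23.6)


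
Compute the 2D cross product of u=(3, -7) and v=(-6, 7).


u x v = u_x*v_y - u_y*v_x = 3*7 - (-7)*(-6)
= 21 - 42 = -21

-21


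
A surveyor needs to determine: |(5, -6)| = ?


|u| = sqrt(5^2 + (-6)^2) = sqrt(61) = 7.8102

7.8102


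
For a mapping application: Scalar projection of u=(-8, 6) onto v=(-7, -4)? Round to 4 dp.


u.v = 32, |v| = sqrt(65) = 8.0623
Scalar projection = u.v / |v| = 32 / sqrt(65) = 3.9691

3.9691


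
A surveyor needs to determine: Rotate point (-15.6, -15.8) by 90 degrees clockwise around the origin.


90° CW: (x,y) -> (y, -x)
(-15.6,-15.8) -> (-15.8, 15.6)

(-15.8, 15.6)


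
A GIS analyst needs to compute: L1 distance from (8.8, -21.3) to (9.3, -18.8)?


|8.8-9.3| + |(-21.3)-(-18.8)| = 0.5 + 2.5 = 3

3


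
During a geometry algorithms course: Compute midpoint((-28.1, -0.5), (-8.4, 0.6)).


M = (((-28.1)+(-8.4))/2, ((-0.5)+0.6)/2)
= (-18.25, 0.05)

(-18.25, 0.05)


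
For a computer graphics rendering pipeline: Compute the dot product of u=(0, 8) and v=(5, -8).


u . v = u_x*v_x + u_y*v_y = 0*5 + 8*(-8)
= 0 + (-64) = -64

-64


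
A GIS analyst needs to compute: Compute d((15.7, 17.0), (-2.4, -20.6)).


dx=-18.1, dy=-37.6
d^2 = (-18.1)^2 + (-37.6)^2 = 1741.37
d = sqrt(1741.37) = 41.7297

41.7297


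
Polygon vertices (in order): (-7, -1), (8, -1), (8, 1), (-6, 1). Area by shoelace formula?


Shoelace sum: ((-7)*(-1) - 8*(-1)) + (8*1 - 8*(-1)) + (8*1 - (-6)*1) + ((-6)*(-1) - (-7)*1)
= 58
Area = |58|/2 = 29

29


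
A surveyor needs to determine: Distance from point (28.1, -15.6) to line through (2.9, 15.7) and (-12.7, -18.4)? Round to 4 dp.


|cross product| = 1347.6
|line direction| = sqrt(1406.17) = 37.4989
Distance = 1347.6/sqrt(1406.17) = 35.937

35.937


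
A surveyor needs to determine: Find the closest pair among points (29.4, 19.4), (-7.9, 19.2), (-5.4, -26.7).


d(P0,P1) = 37.3005, d(P0,P2) = 57.7603, d(P1,P2) = 45.968
Closest: P0 and P1

Closest pair: (29.4, 19.4) and (-7.9, 19.2), distance = 37.3005


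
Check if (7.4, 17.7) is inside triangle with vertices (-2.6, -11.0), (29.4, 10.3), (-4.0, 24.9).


Cross products: AB x AP = 705.4, BC x BP = 74.04, CA x CP = 399.18
All same sign? yes

Yes, inside


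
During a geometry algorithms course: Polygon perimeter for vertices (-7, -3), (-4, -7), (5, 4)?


Sides: (-7, -3)->(-4, -7): sqrt(25) = 5, (-4, -7)->(5, 4): sqrt(202) = 14.21267, (5, 4)->(-7, -3): sqrt(193) = 13.892444
Sum = 33.105114
Perimeter = 33.1051

33.1051


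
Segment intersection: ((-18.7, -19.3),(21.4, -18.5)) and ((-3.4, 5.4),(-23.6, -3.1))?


Cross products: d1=368.89, d2=693.58, d3=978.23, d4=653.54
d1*d2 < 0 and d3*d4 < 0? no

No, they don't intersect


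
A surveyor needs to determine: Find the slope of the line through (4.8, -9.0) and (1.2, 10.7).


slope = (y2-y1)/(x2-x1) = (10.7-(-9))/(1.2-4.8) = 19.7/(-3.6) = -5.4722

-5.4722


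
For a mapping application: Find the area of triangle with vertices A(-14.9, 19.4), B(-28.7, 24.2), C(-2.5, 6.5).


Area = |x_A(y_B-y_C) + x_B(y_C-y_A) + x_C(y_A-y_B)|/2
= |(-263.73) + 370.23 + 12|/2
= 118.5/2 = 59.25

59.25


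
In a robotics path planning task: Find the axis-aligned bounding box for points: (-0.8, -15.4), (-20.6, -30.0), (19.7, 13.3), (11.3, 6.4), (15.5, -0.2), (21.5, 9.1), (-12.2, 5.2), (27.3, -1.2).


x range: [-20.6, 27.3]
y range: [-30, 13.3]
Bounding box: (-20.6,-30) to (27.3,13.3)

(-20.6,-30) to (27.3,13.3)


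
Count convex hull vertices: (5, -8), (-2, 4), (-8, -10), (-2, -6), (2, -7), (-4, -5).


Convex hull vertices (CCW): (-8, -10), (5, -8), (-2, 4)
Count = 3

3


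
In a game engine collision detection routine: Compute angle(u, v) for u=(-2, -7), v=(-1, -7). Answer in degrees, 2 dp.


u.v = 51, |u| = sqrt(53) = 7.2801, |v| = sqrt(50) = 7.0711
cos(theta) = u.v/(|u||v|) = 51/sqrt(2650) = 0.990712
theta = acos(0.990712) = 7.82 degrees

7.82 degrees


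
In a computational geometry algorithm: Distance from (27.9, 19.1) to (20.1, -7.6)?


dx=-7.8, dy=-26.7
d^2 = (-7.8)^2 + (-26.7)^2 = 773.73
d = sqrt(773.73) = 27.816

27.816


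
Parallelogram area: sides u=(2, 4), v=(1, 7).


|u x v| = |2*7 - 4*1|
= |14 - 4| = 10

10


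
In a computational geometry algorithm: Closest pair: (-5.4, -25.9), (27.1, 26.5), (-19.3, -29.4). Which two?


d(P0,P1) = 61.6604, d(P0,P2) = 14.3339, d(P1,P2) = 72.6483
Closest: P0 and P2

Closest pair: (-5.4, -25.9) and (-19.3, -29.4), distance = 14.3339


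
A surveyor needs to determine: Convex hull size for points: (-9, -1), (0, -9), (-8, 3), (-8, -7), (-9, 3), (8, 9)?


Convex hull vertices (CCW): (-9, -1), (-8, -7), (0, -9), (8, 9), (-9, 3)
Count = 5

5


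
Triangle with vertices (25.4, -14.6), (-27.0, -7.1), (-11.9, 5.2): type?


Side lengths squared: AB^2=2802.01, BC^2=379.3, CA^2=1783.33
Sorted: [379.3, 1783.33, 2802.01]
By sides: Scalene, By angles: Obtuse

Scalene, Obtuse


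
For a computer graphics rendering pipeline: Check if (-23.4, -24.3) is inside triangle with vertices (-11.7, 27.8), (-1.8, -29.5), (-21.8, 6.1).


Cross products: AB x AP = -1186.2, BC x BP = 664.96, CA x CP = -272.32
All same sign? no

No, outside


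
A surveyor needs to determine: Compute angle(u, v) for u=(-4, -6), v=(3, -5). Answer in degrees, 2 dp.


u.v = 18, |u| = sqrt(52) = 7.2111, |v| = sqrt(34) = 5.831
cos(theta) = u.v/(|u||v|) = 18/sqrt(1768) = 0.428086
theta = acos(0.428086) = 64.65 degrees

64.65 degrees


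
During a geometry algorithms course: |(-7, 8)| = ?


|u| = sqrt((-7)^2 + 8^2) = sqrt(113) = 10.6301

10.6301


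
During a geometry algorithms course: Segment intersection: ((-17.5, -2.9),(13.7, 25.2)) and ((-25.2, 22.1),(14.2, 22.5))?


Cross products: d1=-988.08, d2=106.58, d3=996.37, d4=-98.29
d1*d2 < 0 and d3*d4 < 0? yes

Yes, they intersect


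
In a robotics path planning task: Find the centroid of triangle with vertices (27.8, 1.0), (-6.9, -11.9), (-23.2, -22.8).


Centroid = ((x_A+x_B+x_C)/3, (y_A+y_B+y_C)/3)
= ((27.8+(-6.9)+(-23.2))/3, (1+(-11.9)+(-22.8))/3)
= (-0.7667, -11.2333)

(-0.7667, -11.2333)


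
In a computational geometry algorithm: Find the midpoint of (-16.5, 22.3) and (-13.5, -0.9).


M = (((-16.5)+(-13.5))/2, (22.3+(-0.9))/2)
= (-15, 10.7)

(-15, 10.7)


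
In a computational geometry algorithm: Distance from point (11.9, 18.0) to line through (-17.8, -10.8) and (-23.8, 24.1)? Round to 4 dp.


|cross product| = 1209.33
|line direction| = sqrt(1254.01) = 35.412
Distance = 1209.33/sqrt(1254.01) = 34.1503

34.1503


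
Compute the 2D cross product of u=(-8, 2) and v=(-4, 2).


u x v = u_x*v_y - u_y*v_x = (-8)*2 - 2*(-4)
= (-16) - (-8) = -8

-8


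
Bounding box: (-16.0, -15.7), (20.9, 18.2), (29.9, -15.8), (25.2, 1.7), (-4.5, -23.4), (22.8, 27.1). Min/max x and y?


x range: [-16, 29.9]
y range: [-23.4, 27.1]
Bounding box: (-16,-23.4) to (29.9,27.1)

(-16,-23.4) to (29.9,27.1)


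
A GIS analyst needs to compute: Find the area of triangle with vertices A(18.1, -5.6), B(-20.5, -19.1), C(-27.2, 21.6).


Area = |x_A(y_B-y_C) + x_B(y_C-y_A) + x_C(y_A-y_B)|/2
= |(-736.67) + (-557.6) + (-367.2)|/2
= 1661.47/2 = 830.735

830.735


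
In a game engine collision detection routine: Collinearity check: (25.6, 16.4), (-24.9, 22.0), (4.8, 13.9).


Cross product: ((-24.9)-25.6)*(13.9-16.4) - (22-16.4)*(4.8-25.6)
= 242.73

No, not collinear


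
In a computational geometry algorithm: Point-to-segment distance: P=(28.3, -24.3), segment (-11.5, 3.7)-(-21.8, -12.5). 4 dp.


Project P onto AB: t = 0.1185 (clamped to [0,1])
Closest point on segment: (-12.7202, 1.7808)
Distance: 48.6093

48.6093


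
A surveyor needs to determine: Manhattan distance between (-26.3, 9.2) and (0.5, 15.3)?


|(-26.3)-0.5| + |9.2-15.3| = 26.8 + 6.1 = 32.9

32.9


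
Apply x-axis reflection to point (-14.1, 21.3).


Reflection over x-axis: (x,y) -> (x,-y)
(-14.1, 21.3) -> (-14.1, -21.3)

(-14.1, -21.3)


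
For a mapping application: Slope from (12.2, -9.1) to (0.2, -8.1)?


slope = (y2-y1)/(x2-x1) = ((-8.1)-(-9.1))/(0.2-12.2) = 1/(-12) = -0.0833

-0.0833


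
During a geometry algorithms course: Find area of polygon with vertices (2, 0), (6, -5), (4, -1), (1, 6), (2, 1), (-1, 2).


Shoelace sum: (2*(-5) - 6*0) + (6*(-1) - 4*(-5)) + (4*6 - 1*(-1)) + (1*1 - 2*6) + (2*2 - (-1)*1) + ((-1)*0 - 2*2)
= 19
Area = |19|/2 = 9.5

9.5


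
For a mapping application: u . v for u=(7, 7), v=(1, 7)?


u . v = u_x*v_x + u_y*v_y = 7*1 + 7*7
= 7 + 49 = 56

56


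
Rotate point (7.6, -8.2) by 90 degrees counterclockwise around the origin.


90° CCW: (x,y) -> (-y, x)
(7.6,-8.2) -> (8.2, 7.6)

(8.2, 7.6)


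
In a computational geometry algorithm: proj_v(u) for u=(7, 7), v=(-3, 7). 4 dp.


u.v = 28, |v| = sqrt(58) = 7.6158
Scalar projection = u.v / |v| = 28 / sqrt(58) = 3.6766

3.6766


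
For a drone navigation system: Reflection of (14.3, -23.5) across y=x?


Reflection over y=x: (x,y) -> (y,x)
(14.3, -23.5) -> (-23.5, 14.3)

(-23.5, 14.3)


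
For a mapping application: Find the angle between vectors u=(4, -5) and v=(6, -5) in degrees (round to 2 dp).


u.v = 49, |u| = sqrt(41) = 6.4031, |v| = sqrt(61) = 7.8102
cos(theta) = u.v/(|u||v|) = 49/sqrt(2501) = 0.979804
theta = acos(0.979804) = 11.53 degrees

11.53 degrees


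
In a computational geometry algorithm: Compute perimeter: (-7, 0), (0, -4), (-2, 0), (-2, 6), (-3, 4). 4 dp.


Sides: (-7, 0)->(0, -4): sqrt(65) = 8.062258, (0, -4)->(-2, 0): sqrt(20) = 4.472136, (-2, 0)->(-2, 6): sqrt(36) = 6, (-2, 6)->(-3, 4): sqrt(5) = 2.236068, (-3, 4)->(-7, 0): sqrt(32) = 5.656854
Sum = 26.427316
Perimeter = 26.4273

26.4273


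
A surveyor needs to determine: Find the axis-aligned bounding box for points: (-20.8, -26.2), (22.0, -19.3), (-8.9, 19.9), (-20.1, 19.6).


x range: [-20.8, 22]
y range: [-26.2, 19.9]
Bounding box: (-20.8,-26.2) to (22,19.9)

(-20.8,-26.2) to (22,19.9)


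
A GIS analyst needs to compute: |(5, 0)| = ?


|u| = sqrt(5^2 + 0^2) = sqrt(25) = 5

5


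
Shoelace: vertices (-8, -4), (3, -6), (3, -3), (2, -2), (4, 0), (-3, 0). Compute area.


Shoelace sum: ((-8)*(-6) - 3*(-4)) + (3*(-3) - 3*(-6)) + (3*(-2) - 2*(-3)) + (2*0 - 4*(-2)) + (4*0 - (-3)*0) + ((-3)*(-4) - (-8)*0)
= 89
Area = |89|/2 = 44.5

44.5


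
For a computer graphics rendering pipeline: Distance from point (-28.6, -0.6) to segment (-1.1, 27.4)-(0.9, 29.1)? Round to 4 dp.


Project P onto AB: t = 0 (clamped to [0,1])
Closest point on segment: (-1.1, 27.4)
Distance: 39.246

39.246


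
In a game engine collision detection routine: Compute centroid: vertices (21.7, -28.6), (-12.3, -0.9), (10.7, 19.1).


Centroid = ((x_A+x_B+x_C)/3, (y_A+y_B+y_C)/3)
= ((21.7+(-12.3)+10.7)/3, ((-28.6)+(-0.9)+19.1)/3)
= (6.7, -3.4667)

(6.7, -3.4667)


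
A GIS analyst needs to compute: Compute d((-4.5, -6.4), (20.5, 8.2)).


dx=25, dy=14.6
d^2 = 25^2 + 14.6^2 = 838.16
d = sqrt(838.16) = 28.951

28.951


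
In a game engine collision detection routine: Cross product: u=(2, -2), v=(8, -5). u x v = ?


u x v = u_x*v_y - u_y*v_x = 2*(-5) - (-2)*8
= (-10) - (-16) = 6

6


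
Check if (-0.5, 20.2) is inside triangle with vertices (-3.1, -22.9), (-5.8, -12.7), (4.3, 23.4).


Cross products: AB x AP = -142.89, BC x BP = 140.96, CA x CP = -198.56
All same sign? no

No, outside


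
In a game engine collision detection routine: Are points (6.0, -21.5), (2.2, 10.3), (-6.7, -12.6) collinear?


Cross product: (2.2-6)*((-12.6)-(-21.5)) - (10.3-(-21.5))*((-6.7)-6)
= 370.04

No, not collinear


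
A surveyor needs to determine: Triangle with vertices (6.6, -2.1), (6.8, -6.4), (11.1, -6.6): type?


Side lengths squared: AB^2=18.53, BC^2=18.53, CA^2=40.5
Sorted: [18.53, 18.53, 40.5]
By sides: Isosceles, By angles: Obtuse

Isosceles, Obtuse


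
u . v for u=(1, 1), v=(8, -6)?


u . v = u_x*v_x + u_y*v_y = 1*8 + 1*(-6)
= 8 + (-6) = 2

2


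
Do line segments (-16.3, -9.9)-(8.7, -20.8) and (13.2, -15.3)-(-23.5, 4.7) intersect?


Cross products: d1=391.82, d2=291.85, d3=186.55, d4=286.52
d1*d2 < 0 and d3*d4 < 0? no

No, they don't intersect


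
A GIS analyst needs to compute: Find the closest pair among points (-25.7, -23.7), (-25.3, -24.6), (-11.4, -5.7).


d(P0,P1) = 0.9849, d(P0,P2) = 22.9889, d(P1,P2) = 23.461
Closest: P0 and P1

Closest pair: (-25.7, -23.7) and (-25.3, -24.6), distance = 0.9849


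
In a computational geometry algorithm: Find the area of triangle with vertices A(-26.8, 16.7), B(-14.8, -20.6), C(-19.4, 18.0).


Area = |x_A(y_B-y_C) + x_B(y_C-y_A) + x_C(y_A-y_B)|/2
= |1034.48 + (-19.24) + (-723.62)|/2
= 291.62/2 = 145.81

145.81


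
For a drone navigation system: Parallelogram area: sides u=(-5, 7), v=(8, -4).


|u x v| = |(-5)*(-4) - 7*8|
= |20 - 56| = 36

36


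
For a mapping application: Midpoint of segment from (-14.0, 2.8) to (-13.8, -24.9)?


M = (((-14)+(-13.8))/2, (2.8+(-24.9))/2)
= (-13.9, -11.05)

(-13.9, -11.05)


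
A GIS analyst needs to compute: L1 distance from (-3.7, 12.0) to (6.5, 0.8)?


|(-3.7)-6.5| + |12-0.8| = 10.2 + 11.2 = 21.4

21.4


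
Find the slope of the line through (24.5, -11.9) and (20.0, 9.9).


slope = (y2-y1)/(x2-x1) = (9.9-(-11.9))/(20-24.5) = 21.8/(-4.5) = -4.8444

-4.8444


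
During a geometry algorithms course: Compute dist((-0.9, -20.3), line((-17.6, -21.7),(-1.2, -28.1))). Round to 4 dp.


|cross product| = 129.84
|line direction| = sqrt(309.92) = 17.6045
Distance = 129.84/sqrt(309.92) = 7.3754

7.3754


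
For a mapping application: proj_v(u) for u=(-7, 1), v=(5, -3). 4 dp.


u.v = -38, |v| = sqrt(34) = 5.831
Scalar projection = u.v / |v| = -38 / sqrt(34) = -6.5169

-6.5169


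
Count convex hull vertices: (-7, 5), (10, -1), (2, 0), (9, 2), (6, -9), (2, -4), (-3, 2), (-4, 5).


Convex hull vertices (CCW): (-7, 5), (6, -9), (10, -1), (9, 2), (-4, 5)
Count = 5

5


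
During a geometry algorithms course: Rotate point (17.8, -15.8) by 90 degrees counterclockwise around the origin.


90° CCW: (x,y) -> (-y, x)
(17.8,-15.8) -> (15.8, 17.8)

(15.8, 17.8)


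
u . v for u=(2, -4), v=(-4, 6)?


u . v = u_x*v_x + u_y*v_y = 2*(-4) + (-4)*6
= (-8) + (-24) = -32

-32


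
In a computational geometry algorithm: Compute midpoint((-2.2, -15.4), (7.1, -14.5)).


M = (((-2.2)+7.1)/2, ((-15.4)+(-14.5))/2)
= (2.45, -14.95)

(2.45, -14.95)


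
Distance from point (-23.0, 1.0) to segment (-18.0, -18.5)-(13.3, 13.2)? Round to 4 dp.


Project P onto AB: t = 0.2326 (clamped to [0,1])
Closest point on segment: (-10.719, -11.126)
Distance: 17.2587

17.2587


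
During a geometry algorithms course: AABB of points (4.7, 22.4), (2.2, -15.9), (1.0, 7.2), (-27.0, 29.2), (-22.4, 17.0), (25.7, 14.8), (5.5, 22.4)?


x range: [-27, 25.7]
y range: [-15.9, 29.2]
Bounding box: (-27,-15.9) to (25.7,29.2)

(-27,-15.9) to (25.7,29.2)


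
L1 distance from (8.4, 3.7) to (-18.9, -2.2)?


|8.4-(-18.9)| + |3.7-(-2.2)| = 27.3 + 5.9 = 33.2

33.2


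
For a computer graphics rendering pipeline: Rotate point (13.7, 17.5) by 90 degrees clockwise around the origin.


90° CW: (x,y) -> (y, -x)
(13.7,17.5) -> (17.5, -13.7)

(17.5, -13.7)


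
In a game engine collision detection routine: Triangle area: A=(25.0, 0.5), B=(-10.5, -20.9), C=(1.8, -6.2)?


Area = |x_A(y_B-y_C) + x_B(y_C-y_A) + x_C(y_A-y_B)|/2
= |(-367.5) + 70.35 + 38.52|/2
= 258.63/2 = 129.315

129.315


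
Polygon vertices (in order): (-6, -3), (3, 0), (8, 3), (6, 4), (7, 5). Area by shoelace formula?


Shoelace sum: ((-6)*0 - 3*(-3)) + (3*3 - 8*0) + (8*4 - 6*3) + (6*5 - 7*4) + (7*(-3) - (-6)*5)
= 43
Area = |43|/2 = 21.5

21.5


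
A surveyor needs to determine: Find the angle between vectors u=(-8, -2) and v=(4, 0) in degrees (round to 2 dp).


u.v = -32, |u| = sqrt(68) = 8.2462, |v| = sqrt(16) = 4
cos(theta) = u.v/(|u||v|) = -32/sqrt(1088) = -0.970143
theta = acos(-0.970143) = 165.96 degrees

165.96 degrees


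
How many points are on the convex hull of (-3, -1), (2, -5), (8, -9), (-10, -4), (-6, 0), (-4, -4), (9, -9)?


Convex hull vertices (CCW): (-10, -4), (8, -9), (9, -9), (-3, -1), (-6, 0)
Count = 5

5


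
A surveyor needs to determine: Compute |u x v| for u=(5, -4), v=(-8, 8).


|u x v| = |5*8 - (-4)*(-8)|
= |40 - 32| = 8

8


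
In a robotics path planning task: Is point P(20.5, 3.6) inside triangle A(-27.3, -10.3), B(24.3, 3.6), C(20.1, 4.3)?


Cross products: AB x AP = 52.82, BC x BP = 2.66, CA x CP = 39.02
All same sign? yes

Yes, inside


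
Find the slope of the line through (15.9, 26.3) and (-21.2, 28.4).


slope = (y2-y1)/(x2-x1) = (28.4-26.3)/((-21.2)-15.9) = 2.1/(-37.1) = -0.0566

-0.0566


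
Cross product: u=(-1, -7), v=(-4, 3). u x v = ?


u x v = u_x*v_y - u_y*v_x = (-1)*3 - (-7)*(-4)
= (-3) - 28 = -31

-31


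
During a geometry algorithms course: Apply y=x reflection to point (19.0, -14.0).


Reflection over y=x: (x,y) -> (y,x)
(19, -14) -> (-14, 19)

(-14, 19)


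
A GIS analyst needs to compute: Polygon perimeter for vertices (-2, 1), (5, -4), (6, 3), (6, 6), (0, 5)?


Sides: (-2, 1)->(5, -4): sqrt(74) = 8.602325, (5, -4)->(6, 3): sqrt(50) = 7.071068, (6, 3)->(6, 6): sqrt(9) = 3, (6, 6)->(0, 5): sqrt(37) = 6.082763, (0, 5)->(-2, 1): sqrt(20) = 4.472136
Sum = 29.228292
Perimeter = 29.2283

29.2283


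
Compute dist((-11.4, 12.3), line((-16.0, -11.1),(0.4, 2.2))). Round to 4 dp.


|cross product| = 322.58
|line direction| = sqrt(445.85) = 21.1152
Distance = 322.58/sqrt(445.85) = 15.2772

15.2772


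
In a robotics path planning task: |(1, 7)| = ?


|u| = sqrt(1^2 + 7^2) = sqrt(50) = 7.0711

7.0711


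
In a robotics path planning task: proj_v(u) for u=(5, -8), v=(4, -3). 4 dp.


u.v = 44, |v| = sqrt(25) = 5
Scalar projection = u.v / |v| = 44 / sqrt(25) = 8.8

8.8


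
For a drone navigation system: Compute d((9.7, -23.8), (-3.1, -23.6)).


dx=-12.8, dy=0.2
d^2 = (-12.8)^2 + 0.2^2 = 163.88
d = sqrt(163.88) = 12.8016

12.8016


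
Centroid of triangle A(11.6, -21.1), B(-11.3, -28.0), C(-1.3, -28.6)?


Centroid = ((x_A+x_B+x_C)/3, (y_A+y_B+y_C)/3)
= ((11.6+(-11.3)+(-1.3))/3, ((-21.1)+(-28)+(-28.6))/3)
= (-0.3333, -25.9)

(-0.3333, -25.9)


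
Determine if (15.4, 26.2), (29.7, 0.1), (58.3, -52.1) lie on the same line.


Cross product: (29.7-15.4)*((-52.1)-26.2) - (0.1-26.2)*(58.3-15.4)
= 0

Yes, collinear


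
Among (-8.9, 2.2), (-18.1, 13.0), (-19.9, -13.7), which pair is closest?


d(P0,P1) = 14.1873, d(P0,P2) = 19.3342, d(P1,P2) = 26.7606
Closest: P0 and P1

Closest pair: (-8.9, 2.2) and (-18.1, 13.0), distance = 14.1873


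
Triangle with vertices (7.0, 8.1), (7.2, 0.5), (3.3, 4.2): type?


Side lengths squared: AB^2=57.8, BC^2=28.9, CA^2=28.9
Sorted: [28.9, 28.9, 57.8]
By sides: Isosceles, By angles: Right

Isosceles, Right


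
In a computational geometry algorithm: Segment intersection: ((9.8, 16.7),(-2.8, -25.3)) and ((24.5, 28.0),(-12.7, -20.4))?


Cross products: d1=-291.12, d2=661.44, d3=475.02, d4=-477.54
d1*d2 < 0 and d3*d4 < 0? yes

Yes, they intersect


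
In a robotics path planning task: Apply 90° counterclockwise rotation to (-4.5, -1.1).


90° CCW: (x,y) -> (-y, x)
(-4.5,-1.1) -> (1.1, -4.5)

(1.1, -4.5)


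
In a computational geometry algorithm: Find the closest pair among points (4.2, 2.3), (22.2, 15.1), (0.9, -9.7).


d(P0,P1) = 22.0871, d(P0,P2) = 12.4455, d(P1,P2) = 32.6914
Closest: P0 and P2

Closest pair: (4.2, 2.3) and (0.9, -9.7), distance = 12.4455


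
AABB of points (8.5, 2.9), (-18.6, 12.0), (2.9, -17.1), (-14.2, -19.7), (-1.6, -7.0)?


x range: [-18.6, 8.5]
y range: [-19.7, 12]
Bounding box: (-18.6,-19.7) to (8.5,12)

(-18.6,-19.7) to (8.5,12)


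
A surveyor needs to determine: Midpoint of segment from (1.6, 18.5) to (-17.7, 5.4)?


M = ((1.6+(-17.7))/2, (18.5+5.4)/2)
= (-8.05, 11.95)

(-8.05, 11.95)


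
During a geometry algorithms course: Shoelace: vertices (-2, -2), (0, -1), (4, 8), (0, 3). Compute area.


Shoelace sum: ((-2)*(-1) - 0*(-2)) + (0*8 - 4*(-1)) + (4*3 - 0*8) + (0*(-2) - (-2)*3)
= 24
Area = |24|/2 = 12

12


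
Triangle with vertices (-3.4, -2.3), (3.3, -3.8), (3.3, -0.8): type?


Side lengths squared: AB^2=47.14, BC^2=9, CA^2=47.14
Sorted: [9, 47.14, 47.14]
By sides: Isosceles, By angles: Acute

Isosceles, Acute


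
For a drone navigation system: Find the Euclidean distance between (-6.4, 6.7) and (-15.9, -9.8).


dx=-9.5, dy=-16.5
d^2 = (-9.5)^2 + (-16.5)^2 = 362.5
d = sqrt(362.5) = 19.0394

19.0394


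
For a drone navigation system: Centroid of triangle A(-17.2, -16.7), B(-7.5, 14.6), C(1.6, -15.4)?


Centroid = ((x_A+x_B+x_C)/3, (y_A+y_B+y_C)/3)
= (((-17.2)+(-7.5)+1.6)/3, ((-16.7)+14.6+(-15.4))/3)
= (-7.7, -5.8333)

(-7.7, -5.8333)


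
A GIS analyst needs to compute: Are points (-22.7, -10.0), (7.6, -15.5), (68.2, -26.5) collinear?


Cross product: (7.6-(-22.7))*((-26.5)-(-10)) - ((-15.5)-(-10))*(68.2-(-22.7))
= 0

Yes, collinear


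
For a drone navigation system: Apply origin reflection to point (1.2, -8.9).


Reflection over origin: (x,y) -> (-x,-y)
(1.2, -8.9) -> (-1.2, 8.9)

(-1.2, 8.9)


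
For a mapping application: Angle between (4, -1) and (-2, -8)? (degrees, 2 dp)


u.v = 0, |u| = sqrt(17) = 4.1231, |v| = sqrt(68) = 8.2462
cos(theta) = u.v/(|u||v|) = 0/sqrt(1156) = 0
theta = acos(0) = 90 degrees

90 degrees


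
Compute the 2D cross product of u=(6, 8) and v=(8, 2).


u x v = u_x*v_y - u_y*v_x = 6*2 - 8*8
= 12 - 64 = -52

-52


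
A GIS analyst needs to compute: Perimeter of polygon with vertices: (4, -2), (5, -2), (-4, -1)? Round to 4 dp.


Sides: (4, -2)->(5, -2): sqrt(1) = 1, (5, -2)->(-4, -1): sqrt(82) = 9.055385, (-4, -1)->(4, -2): sqrt(65) = 8.062258
Sum = 18.117643
Perimeter = 18.1176

18.1176


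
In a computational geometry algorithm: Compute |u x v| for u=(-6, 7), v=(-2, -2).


|u x v| = |(-6)*(-2) - 7*(-2)|
= |12 - (-14)| = 26

26


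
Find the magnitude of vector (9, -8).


|u| = sqrt(9^2 + (-8)^2) = sqrt(145) = 12.0416

12.0416


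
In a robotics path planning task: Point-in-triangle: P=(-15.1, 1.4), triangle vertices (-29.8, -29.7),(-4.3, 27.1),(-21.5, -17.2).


Cross products: AB x AP = -41.91, BC x BP = -36.4, CA x CP = -74.38
All same sign? yes

Yes, inside


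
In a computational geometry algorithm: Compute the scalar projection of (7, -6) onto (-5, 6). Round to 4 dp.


u.v = -71, |v| = sqrt(61) = 7.8102
Scalar projection = u.v / |v| = -71 / sqrt(61) = -9.0906

-9.0906


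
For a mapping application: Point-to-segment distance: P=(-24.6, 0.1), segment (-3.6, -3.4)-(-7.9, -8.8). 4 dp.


Project P onto AB: t = 1 (clamped to [0,1])
Closest point on segment: (-7.9, -8.8)
Distance: 18.9235

18.9235


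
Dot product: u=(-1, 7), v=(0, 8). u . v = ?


u . v = u_x*v_x + u_y*v_y = (-1)*0 + 7*8
= 0 + 56 = 56

56


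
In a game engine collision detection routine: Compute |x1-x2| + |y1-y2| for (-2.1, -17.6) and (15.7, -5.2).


|(-2.1)-15.7| + |(-17.6)-(-5.2)| = 17.8 + 12.4 = 30.2

30.2


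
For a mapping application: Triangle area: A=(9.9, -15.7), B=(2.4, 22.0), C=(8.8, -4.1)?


Area = |x_A(y_B-y_C) + x_B(y_C-y_A) + x_C(y_A-y_B)|/2
= |258.39 + 27.84 + (-331.76)|/2
= 45.53/2 = 22.765

22.765


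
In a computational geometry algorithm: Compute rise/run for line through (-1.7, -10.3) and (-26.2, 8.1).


slope = (y2-y1)/(x2-x1) = (8.1-(-10.3))/((-26.2)-(-1.7)) = 18.4/(-24.5) = -0.751

-0.751


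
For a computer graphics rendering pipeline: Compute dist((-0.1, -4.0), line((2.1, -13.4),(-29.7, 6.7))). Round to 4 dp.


|cross product| = 254.7
|line direction| = sqrt(1415.25) = 37.6198
Distance = 254.7/sqrt(1415.25) = 6.7704

6.7704


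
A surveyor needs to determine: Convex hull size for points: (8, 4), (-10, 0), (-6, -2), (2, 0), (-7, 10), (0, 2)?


Convex hull vertices (CCW): (-10, 0), (-6, -2), (2, 0), (8, 4), (-7, 10)
Count = 5

5


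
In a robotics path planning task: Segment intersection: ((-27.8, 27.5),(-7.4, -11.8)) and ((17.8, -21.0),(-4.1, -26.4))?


Cross products: d1=-1308.39, d2=-337.56, d3=802.68, d4=-168.15
d1*d2 < 0 and d3*d4 < 0? no

No, they don't intersect


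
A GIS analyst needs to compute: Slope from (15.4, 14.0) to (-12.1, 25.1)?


slope = (y2-y1)/(x2-x1) = (25.1-14)/((-12.1)-15.4) = 11.1/(-27.5) = -0.4036

-0.4036


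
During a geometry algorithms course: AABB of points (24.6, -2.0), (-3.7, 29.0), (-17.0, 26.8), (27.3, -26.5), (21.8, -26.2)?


x range: [-17, 27.3]
y range: [-26.5, 29]
Bounding box: (-17,-26.5) to (27.3,29)

(-17,-26.5) to (27.3,29)


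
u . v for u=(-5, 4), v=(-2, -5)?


u . v = u_x*v_x + u_y*v_y = (-5)*(-2) + 4*(-5)
= 10 + (-20) = -10

-10
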